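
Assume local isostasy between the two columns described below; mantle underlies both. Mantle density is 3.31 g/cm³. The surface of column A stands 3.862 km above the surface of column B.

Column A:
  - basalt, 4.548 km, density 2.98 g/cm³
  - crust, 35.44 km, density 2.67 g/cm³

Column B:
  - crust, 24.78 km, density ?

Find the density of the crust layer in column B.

Take the compensation level at the base of the deeper column (depth z_c below the surface of column A) and equate Σ ρ_i t_i down to z_c; mantle fills any gap and the z_c terms cancel.
Column A: 4.548×2.98 + 35.44×2.67 + (z_c − 39.988)×3.31
Column B: 3.862×0 + 24.78×ρ + (z_c − 3.862 − 24.78)×3.31
The z_c×3.31 term appears on both sides and cancels. Collect the known terms of each column as K = Σ(ρt)_known − 3.31 × (depth of known layers): K_A = 108.17784 − 3.31×39.988 = −24.18244; K_B = 0 − 3.31×(3.862 + 24.78) = −94.80502.
Balance: K_A = K_B + 24.78×ρ, so ρ = (K_A − K_B)/24.78 = 70.6226/24.78 = 2.85 g/cm³.

2.85 g/cm³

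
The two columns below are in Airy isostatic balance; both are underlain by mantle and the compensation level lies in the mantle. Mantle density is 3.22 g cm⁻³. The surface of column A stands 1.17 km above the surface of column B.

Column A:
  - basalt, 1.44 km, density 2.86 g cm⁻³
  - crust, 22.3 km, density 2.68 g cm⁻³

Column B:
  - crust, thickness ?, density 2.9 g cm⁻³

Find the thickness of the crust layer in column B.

Take the compensation level at the base of the deeper column (depth z_c below the surface of column A) and equate Σ ρ_i t_i down to z_c; mantle fills any gap and the z_c terms cancel.
Column A: 1.44×2.86 + 22.3×2.68 + (z_c − 23.74)×3.22
Column B: 1.17×0 + x×2.9 + (z_c − 1.17 − 0 − x)×3.22
The z_c×3.22 term appears on both sides and cancels. Collect the known terms of each column as K = Σ(ρt)_known − 3.22 × (depth of known layers): K_A = 63.8824 − 3.22×23.74 = −12.5604; K_B = 0 − 3.22×(1.17 + 0) = −3.7674.
Balance: K_A = K_B − x×(3.22 − 2.9), so x = (K_B − K_A)/(3.22 − 2.9) = 8.793/0.32 = 27.5 km.

27.5 km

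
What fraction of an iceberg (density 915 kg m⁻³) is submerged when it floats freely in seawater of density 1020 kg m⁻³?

89.7%

Submerged fraction = ρ_obj/ρ_fluid = 915/1020 = 89.7%.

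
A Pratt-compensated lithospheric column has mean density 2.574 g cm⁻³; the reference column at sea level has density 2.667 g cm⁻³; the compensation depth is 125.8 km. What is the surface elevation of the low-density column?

4.55 km

ρ_ref D = ρ (D + h) → h = D (ρ_ref − ρ)/ρ.
h = 125.8 km × (2.667 − 2.574)/2.574 = 4.55 km.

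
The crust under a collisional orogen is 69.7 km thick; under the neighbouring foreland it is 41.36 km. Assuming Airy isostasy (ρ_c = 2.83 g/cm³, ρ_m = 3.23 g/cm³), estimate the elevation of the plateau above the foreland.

3.51 km

Excess crust Δ = 69.7 km − 41.36 km = 28.34 km, split between elevation h and root r with h + r = Δ.
Airy balance ρ_c h = (ρ_m − ρ_c) r gives r = h ρ_c/(ρ_m − ρ_c), so h (1 + ρ_c/(ρ_m − ρ_c)) = Δ, i.e. h = Δ (ρ_m − ρ_c)/ρ_m.
h = 28.34 km × 0.4/3.23 = 3.51 km.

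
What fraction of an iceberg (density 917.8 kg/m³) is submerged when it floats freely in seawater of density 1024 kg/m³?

0.896

Submerged fraction = ρ_obj/ρ_fluid = 917.8/1024 = 0.896.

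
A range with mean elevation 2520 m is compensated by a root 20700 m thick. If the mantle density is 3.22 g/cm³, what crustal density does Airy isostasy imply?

2.87 g/cm³

ρ_c h = (ρ_m − ρ_c) r → ρ_c (h + r) = ρ_m r → ρ_c = ρ_m r / (h + r).
ρ_c = 3.22 × 20700 m / (2520 m + 20700 m) = 2.87 g/cm³.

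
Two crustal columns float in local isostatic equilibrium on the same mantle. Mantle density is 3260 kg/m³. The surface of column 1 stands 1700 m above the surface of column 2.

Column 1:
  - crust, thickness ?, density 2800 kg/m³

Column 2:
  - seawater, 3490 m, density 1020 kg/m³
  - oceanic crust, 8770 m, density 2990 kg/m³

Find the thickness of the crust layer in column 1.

34200 m

Take the compensation level at the base of the deeper column (depth z_c below the surface of column 1) and equate Σ ρ_i t_i down to z_c; mantle fills any gap and the z_c terms cancel.
Column 1: x×2800 + (z_c − 0 − x)×3260
Column 2: 1700×0 + 3490×1020 + 8770×2990 + (z_c − 1700 − 12260)×3260
The z_c×3260 term appears on both sides and cancels. Collect the known terms of each column as K = Σ(ρt)_known − 3260 × (depth of known layers): K_1 = 0 − 3260×0 = 0; K_2 = 29782100 − 3260×(1700 + 12260) = −15727500.
Balance: K_1 − x×(3260 − 2800) = K_2, so x = (K_1 − K_2)/(3260 − 2800) = 15727500/460 = 34200 m.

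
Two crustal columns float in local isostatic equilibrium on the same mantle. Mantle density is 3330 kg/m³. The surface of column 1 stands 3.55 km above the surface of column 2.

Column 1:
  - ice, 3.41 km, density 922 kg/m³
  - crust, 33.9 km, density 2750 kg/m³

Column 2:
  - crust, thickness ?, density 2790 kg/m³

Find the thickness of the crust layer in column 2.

29.7 km

Take the compensation level at the base of the deeper column (depth z_c below the surface of column 1) and equate Σ ρ_i t_i down to z_c; mantle fills any gap and the z_c terms cancel.
Column 1: 3.41×922 + 33.9×2750 + (z_c − 37.31)×3330
Column 2: 3.55×0 + x×2790 + (z_c − 3.55 − 0 − x)×3330
The z_c×3330 term appears on both sides and cancels. Collect the known terms of each column as K = Σ(ρt)_known − 3330 × (depth of known layers): K_1 = 96369.02 − 3330×37.31 = −27873.28; K_2 = 0 − 3330×(3.55 + 0) = −11821.5.
Balance: K_1 = K_2 − x×(3330 − 2790), so x = (K_2 − K_1)/(3330 − 2790) = 16051.8/540 = 29.7 km.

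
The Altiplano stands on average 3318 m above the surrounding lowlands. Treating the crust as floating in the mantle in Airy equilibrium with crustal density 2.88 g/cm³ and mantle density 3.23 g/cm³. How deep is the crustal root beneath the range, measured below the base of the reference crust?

Equating mass per unit area of the two columns: the weight of the topography is balanced by the buoyancy of the root, ρ_c h = (ρ_m − ρ_c) r.
r = h · ρ_c / (ρ_m − ρ_c) = 3318 m × 2.88 / (3.23 − 2.88) = 27300 m.

27300 m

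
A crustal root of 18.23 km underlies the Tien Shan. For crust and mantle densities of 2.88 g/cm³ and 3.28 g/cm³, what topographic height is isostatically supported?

For local isostatic compensation: ρ_c h = (ρ_m − ρ_c) r.
h = r (ρ_m − ρ_c) / ρ_c = 18.23 km × (3.28 − 2.88) / 2.88 = 2.53 km.

2.53 km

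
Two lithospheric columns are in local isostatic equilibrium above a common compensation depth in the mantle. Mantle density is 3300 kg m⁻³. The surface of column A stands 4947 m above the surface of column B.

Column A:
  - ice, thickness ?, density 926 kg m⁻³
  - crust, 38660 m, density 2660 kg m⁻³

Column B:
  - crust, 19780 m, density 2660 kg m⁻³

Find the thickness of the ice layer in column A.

Take the compensation level at the base of the deeper column (depth z_c below the surface of column A) and equate Σ ρ_i t_i down to z_c; mantle fills any gap and the z_c terms cancel.
Column A: x×926 + 38660×2660 + (z_c − 38660 − x)×3300
Column B: 4947×0 + 19780×2660 + (z_c − 4947 − 19780)×3300
The z_c×3300 term appears on both sides and cancels. Collect the known terms of each column as K = Σ(ρt)_known − 3300 × (depth of known layers): K_A = 102835600 − 3300×38660 = −24742400; K_B = 52614800 − 3300×(4947 + 19780) = −28984300.
Balance: K_A − x×(3300 − 926) = K_B, so x = (K_A − K_B)/(3300 − 926) = 4241900/2374 = 1790 m.

1790 m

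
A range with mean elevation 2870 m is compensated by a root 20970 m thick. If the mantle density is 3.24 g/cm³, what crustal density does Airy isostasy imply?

ρ_c h = (ρ_m − ρ_c) r → ρ_c (h + r) = ρ_m r → ρ_c = ρ_m r / (h + r).
ρ_c = 3.24 × 20970 m / (2870 m + 20970 m) = 2.85 g/cm³.

2.85 g/cm³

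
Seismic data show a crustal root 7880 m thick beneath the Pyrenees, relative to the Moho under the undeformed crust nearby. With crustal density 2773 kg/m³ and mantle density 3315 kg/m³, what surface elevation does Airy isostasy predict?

1540 m

Equating mass per unit area of the two columns: ρ_c h = (ρ_m − ρ_c) r.
h = r (ρ_m − ρ_c) / ρ_c = 7880 m × (3315 − 2773) / 2773 = 1540 m.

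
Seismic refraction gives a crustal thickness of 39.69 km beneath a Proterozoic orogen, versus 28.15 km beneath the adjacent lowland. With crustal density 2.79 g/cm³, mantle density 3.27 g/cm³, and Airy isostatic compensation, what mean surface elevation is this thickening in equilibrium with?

1.69 km

Excess crust Δ = 39.69 km − 28.15 km = 11.54 km, split between elevation h and root r with h + r = Δ.
Airy balance ρ_c h = (ρ_m − ρ_c) r gives r = h ρ_c/(ρ_m − ρ_c), so h (1 + ρ_c/(ρ_m − ρ_c)) = Δ, i.e. h = Δ (ρ_m − ρ_c)/ρ_m.
h = 11.54 km × 0.48/3.27 = 1.69 km.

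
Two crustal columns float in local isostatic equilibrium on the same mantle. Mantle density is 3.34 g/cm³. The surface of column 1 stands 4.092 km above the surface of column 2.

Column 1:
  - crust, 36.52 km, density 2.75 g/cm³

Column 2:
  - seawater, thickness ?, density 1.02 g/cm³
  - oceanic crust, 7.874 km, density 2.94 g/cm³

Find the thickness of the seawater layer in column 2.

2.04 km

Take the compensation level at the base of the deeper column (depth z_c below the surface of column 1) and equate Σ ρ_i t_i down to z_c; mantle fills any gap and the z_c terms cancel.
Column 1: 36.52×2.75 + (z_c − 36.52)×3.34
Column 2: 4.092×0 + x×1.02 + 7.874×2.94 + (z_c − 4.092 − 7.874 − x)×3.34
The z_c×3.34 term appears on both sides and cancels. Collect the known terms of each column as K = Σ(ρt)_known − 3.34 × (depth of known layers): K_1 = 100.43 − 3.34×36.52 = −21.5468; K_2 = 23.14956 − 3.34×(4.092 + 7.874) = −16.81688.
Balance: K_1 = K_2 − x×(3.34 − 1.02), so x = (K_2 − K_1)/(3.34 − 1.02) = 4.72992/2.32 = 2.04 km.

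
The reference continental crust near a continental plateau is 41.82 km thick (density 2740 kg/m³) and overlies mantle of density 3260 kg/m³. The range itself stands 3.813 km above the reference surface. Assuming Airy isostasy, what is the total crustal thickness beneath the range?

Root depth r = h ρ_c / (ρ_m − ρ_c) = 3.813 km × 2740 / 520 = 20.09 km.
Total thickness = T + h + r = 41.82 km + 3.813 km + 20.09 km = 65.7 km.

65.7 km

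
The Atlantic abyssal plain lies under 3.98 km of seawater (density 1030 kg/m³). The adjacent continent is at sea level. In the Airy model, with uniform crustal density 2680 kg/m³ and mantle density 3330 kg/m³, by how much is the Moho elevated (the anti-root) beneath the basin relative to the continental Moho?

10.1 km

By Archimedes' principle applied to the lithosphere: replacing crust with seawater at the top is compensated by replacing crust with mantle at the base: d (ρ_c − ρ_w) = a (ρ_m − ρ_c).
a = d (ρ_c − ρ_w)/(ρ_m − ρ_c) = 3.98 km × 1650/650 = 10.1 km.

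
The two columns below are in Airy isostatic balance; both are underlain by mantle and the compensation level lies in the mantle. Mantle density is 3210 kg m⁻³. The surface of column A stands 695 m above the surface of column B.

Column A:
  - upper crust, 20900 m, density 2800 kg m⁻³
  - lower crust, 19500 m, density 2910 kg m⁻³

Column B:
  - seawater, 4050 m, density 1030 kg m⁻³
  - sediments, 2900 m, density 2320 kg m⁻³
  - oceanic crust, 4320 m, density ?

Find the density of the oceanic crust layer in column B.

Take the compensation level at the base of the deeper column (depth z_c below the surface of column A) and equate Σ ρ_i t_i down to z_c; mantle fills any gap and the z_c terms cancel.
Column A: 20900×2800 + 19500×2910 + (z_c − 40400)×3210
Column B: 695×0 + 4050×1030 + 2900×2320 + 4320×ρ + (z_c − 695 − 11270)×3210
The z_c×3210 term appears on both sides and cancels. Collect the known terms of each column as K = Σ(ρt)_known − 3210 × (depth of known layers): K_A = 115265000 − 3210×40400 = −14419000; K_B = 10899500 − 3210×(695 + 11270) = −27508150.
Balance: K_A = K_B + 4320×ρ, so ρ = (K_A − K_B)/4320 = 13089200/4320 = 3030 kg m⁻³.

3030 kg m⁻³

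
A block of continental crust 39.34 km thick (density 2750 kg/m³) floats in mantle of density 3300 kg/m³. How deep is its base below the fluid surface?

Draft d = t ρ_obj/ρ_fluid = 39.34 km × 2750/3300 = 32.8 km.

32.8 km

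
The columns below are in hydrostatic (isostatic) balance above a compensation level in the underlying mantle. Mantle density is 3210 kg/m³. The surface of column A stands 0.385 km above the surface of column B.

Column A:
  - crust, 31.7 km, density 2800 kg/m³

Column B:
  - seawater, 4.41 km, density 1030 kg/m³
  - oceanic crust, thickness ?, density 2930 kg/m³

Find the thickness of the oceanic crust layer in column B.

7.67 km

Take the compensation level at the base of the deeper column (depth z_c below the surface of column A) and equate Σ ρ_i t_i down to z_c; mantle fills any gap and the z_c terms cancel.
Column A: 31.7×2800 + (z_c − 31.7)×3210
Column B: 0.385×0 + 4.41×1030 + x×2930 + (z_c − 0.385 − 4.41 − x)×3210
The z_c×3210 term appears on both sides and cancels. Collect the known terms of each column as K = Σ(ρt)_known − 3210 × (depth of known layers): K_A = 88760 − 3210×31.7 = −12997; K_B = 4542.3 − 3210×(0.385 + 4.41) = −10849.65.
Balance: K_A = K_B − x×(3210 − 2930), so x = (K_B − K_A)/(3210 − 2930) = 2147.35/280 = 7.67 km.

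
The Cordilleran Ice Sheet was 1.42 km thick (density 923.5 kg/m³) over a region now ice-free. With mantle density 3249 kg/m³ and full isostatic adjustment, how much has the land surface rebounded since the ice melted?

0.404 km

Removing the load lets mantle flow back in; uplift u satisfies ρ_ice t = ρ_m u.
u = t ρ_ice/ρ_m = 1.42 km × 923.5/3249 = 0.404 km.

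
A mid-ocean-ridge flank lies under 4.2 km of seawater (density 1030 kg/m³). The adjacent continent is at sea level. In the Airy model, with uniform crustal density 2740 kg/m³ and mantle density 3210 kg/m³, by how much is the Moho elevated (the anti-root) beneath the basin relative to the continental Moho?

15.3 km

In Airy isostatic equilibrium: replacing crust with seawater at the top is compensated by replacing crust with mantle at the base: d (ρ_c − ρ_w) = a (ρ_m − ρ_c).
a = d (ρ_c − ρ_w)/(ρ_m − ρ_c) = 4.2 km × 1710/470 = 15.3 km.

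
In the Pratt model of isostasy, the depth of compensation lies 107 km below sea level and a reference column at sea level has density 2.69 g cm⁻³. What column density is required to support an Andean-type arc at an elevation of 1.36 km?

Pratt balance: ρ_ref D = ρ (D + h).
ρ = ρ_ref D/(D + h) = 2.69 × 107 km/(107 km + 1.36 km) = 2.66 g cm⁻³.

2.66 g cm⁻³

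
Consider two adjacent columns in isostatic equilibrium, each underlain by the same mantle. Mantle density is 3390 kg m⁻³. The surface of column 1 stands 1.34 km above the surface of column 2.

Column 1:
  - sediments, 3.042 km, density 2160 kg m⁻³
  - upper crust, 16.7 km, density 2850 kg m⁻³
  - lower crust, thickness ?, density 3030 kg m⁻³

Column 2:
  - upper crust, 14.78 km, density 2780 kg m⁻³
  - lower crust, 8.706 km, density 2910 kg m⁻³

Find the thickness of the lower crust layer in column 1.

13.8 km

Take the compensation level at the base of the deeper column (depth z_c below the surface of column 1) and equate Σ ρ_i t_i down to z_c; mantle fills any gap and the z_c terms cancel.
Column 1: 3.042×2160 + 16.7×2850 + x×3030 + (z_c − 19.742 − x)×3390
Column 2: 1.34×0 + 14.78×2780 + 8.706×2910 + (z_c − 1.34 − 23.486)×3390
The z_c×3390 term appears on both sides and cancels. Collect the known terms of each column as K = Σ(ρt)_known − 3390 × (depth of known layers): K_1 = 54165.72 − 3390×19.742 = −12759.66; K_2 = 66422.86 − 3390×(1.34 + 23.486) = −17737.28.
Balance: K_1 − x×(3390 − 3030) = K_2, so x = (K_1 − K_2)/(3390 − 3030) = 4977.62/360 = 13.8 km.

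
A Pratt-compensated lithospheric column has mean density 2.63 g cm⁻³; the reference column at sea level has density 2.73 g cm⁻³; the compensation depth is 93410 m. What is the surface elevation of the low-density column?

ρ_ref D = ρ (D + h) → h = D (ρ_ref − ρ)/ρ.
h = 93410 m × (2.73 − 2.63)/2.63 = 3550 m.

3550 m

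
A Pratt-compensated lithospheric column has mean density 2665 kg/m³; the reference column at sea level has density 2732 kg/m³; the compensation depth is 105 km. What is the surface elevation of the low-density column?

2.64 km

ρ_ref D = ρ (D + h) → h = D (ρ_ref − ρ)/ρ.
h = 105 km × (2732 − 2665)/2665 = 2.64 km.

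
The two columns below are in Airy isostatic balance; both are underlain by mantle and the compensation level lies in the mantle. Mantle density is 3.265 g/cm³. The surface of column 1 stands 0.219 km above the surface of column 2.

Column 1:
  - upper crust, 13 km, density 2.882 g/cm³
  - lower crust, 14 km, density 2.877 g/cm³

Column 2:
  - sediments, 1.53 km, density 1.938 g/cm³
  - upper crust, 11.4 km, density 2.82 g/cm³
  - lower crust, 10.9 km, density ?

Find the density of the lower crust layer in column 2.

3.03 g/cm³

Take the compensation level at the base of the deeper column (depth z_c below the surface of column 1) and equate Σ ρ_i t_i down to z_c; mantle fills any gap and the z_c terms cancel.
Column 1: 13×2.882 + 14×2.877 + (z_c − 27)×3.265
Column 2: 0.219×0 + 1.53×1.938 + 11.4×2.82 + 10.9×ρ + (z_c − 0.219 − 23.83)×3.265
The z_c×3.265 term appears on both sides and cancels. Collect the known terms of each column as K = Σ(ρt)_known − 3.265 × (depth of known layers): K_1 = 77.744 − 3.265×27 = −10.411; K_2 = 35.11314 − 3.265×(0.219 + 23.83) = −43.406845.
Balance: K_1 = K_2 + 10.9×ρ, so ρ = (K_1 − K_2)/10.9 = 32.9958/10.9 = 3.03 g/cm³.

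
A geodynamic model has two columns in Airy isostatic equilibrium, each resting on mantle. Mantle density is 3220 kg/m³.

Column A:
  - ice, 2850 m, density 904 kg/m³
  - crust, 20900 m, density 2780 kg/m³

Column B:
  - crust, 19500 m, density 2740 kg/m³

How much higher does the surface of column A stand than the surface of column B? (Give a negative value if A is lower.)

2000 m

For any compensation level in the mantle, the mantle terms cancel and isostasy reduces to e = (Σt_A − Σt_B) − (Σ(ρt)_A − Σ(ρt)_B) / ρ_m.
Σt_A = 23750 m; Σt_B = 19500 m; Σ(ρt)_A = 60678400; Σ(ρt)_B = 53430000 (in m·kg/m³).
e = (23750 − 19500) − (60678400 − 53430000) / 3220 = 2000 m.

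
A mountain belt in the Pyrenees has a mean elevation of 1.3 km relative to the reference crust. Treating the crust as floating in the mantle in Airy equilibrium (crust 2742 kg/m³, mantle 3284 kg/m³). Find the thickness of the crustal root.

For local isostatic compensation: the weight of the topography is balanced by the buoyancy of the root, ρ_c h = (ρ_m − ρ_c) r.
r = h · ρ_c / (ρ_m − ρ_c) = 1.3 km × 2742 / (3284 − 2742) = 6.58 km.

6.58 km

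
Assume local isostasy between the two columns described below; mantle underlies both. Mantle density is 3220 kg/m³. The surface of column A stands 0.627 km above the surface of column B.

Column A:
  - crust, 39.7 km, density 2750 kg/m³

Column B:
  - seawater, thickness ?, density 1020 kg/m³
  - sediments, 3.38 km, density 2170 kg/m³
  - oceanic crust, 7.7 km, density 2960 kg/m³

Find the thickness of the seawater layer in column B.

5.04 km

Take the compensation level at the base of the deeper column (depth z_c below the surface of column A) and equate Σ ρ_i t_i down to z_c; mantle fills any gap and the z_c terms cancel.
Column A: 39.7×2750 + (z_c − 39.7)×3220
Column B: 0.627×0 + x×1020 + 3.38×2170 + 7.7×2960 + (z_c − 0.627 − 11.08 − x)×3220
The z_c×3220 term appears on both sides and cancels. Collect the known terms of each column as K = Σ(ρt)_known − 3220 × (depth of known layers): K_A = 109175 − 3220×39.7 = −18659; K_B = 30126.6 − 3220×(0.627 + 11.08) = −7569.94.
Balance: K_A = K_B − x×(3220 − 1020), so x = (K_B − K_A)/(3220 − 1020) = 11089.1/2200 = 5.04 km.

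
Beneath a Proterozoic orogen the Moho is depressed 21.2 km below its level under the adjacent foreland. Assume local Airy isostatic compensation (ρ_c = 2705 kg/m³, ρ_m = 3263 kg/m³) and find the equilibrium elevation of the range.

4.37 km

By Archimedes' principle applied to the lithosphere: ρ_c h = (ρ_m − ρ_c) r.
h = r (ρ_m − ρ_c) / ρ_c = 21.2 km × (3263 − 2705) / 2705 = 4.37 km.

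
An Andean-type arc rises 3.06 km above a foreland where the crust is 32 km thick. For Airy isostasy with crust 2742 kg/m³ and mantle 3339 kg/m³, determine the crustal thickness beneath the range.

49.1 km

Root depth r = h ρ_c / (ρ_m − ρ_c) = 3.06 km × 2742 / 597 = 14.05 km.
Total thickness = T + h + r = 32 km + 3.06 km + 14.05 km = 49.1 km.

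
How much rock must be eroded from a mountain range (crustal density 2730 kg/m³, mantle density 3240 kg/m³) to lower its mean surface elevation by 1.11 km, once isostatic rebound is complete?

Net drop Δ = e − u = e − e ρ_c/ρ_m = e (ρ_m − ρ_c)/ρ_m.
e = Δ ρ_m/(ρ_m − ρ_c) = 1.11 km × 3240/510 = 7.05 km.

7.05 km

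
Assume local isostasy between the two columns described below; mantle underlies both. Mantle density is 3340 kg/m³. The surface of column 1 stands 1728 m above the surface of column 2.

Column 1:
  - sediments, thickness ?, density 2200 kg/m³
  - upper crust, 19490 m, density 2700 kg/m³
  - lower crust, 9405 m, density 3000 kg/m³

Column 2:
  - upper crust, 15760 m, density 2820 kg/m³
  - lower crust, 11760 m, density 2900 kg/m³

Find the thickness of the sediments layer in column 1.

3040 m

Take the compensation level at the base of the deeper column (depth z_c below the surface of column 1) and equate Σ ρ_i t_i down to z_c; mantle fills any gap and the z_c terms cancel.
Column 1: x×2200 + 19490×2700 + 9405×3000 + (z_c − 28895 − x)×3340
Column 2: 1728×0 + 15760×2820 + 11760×2900 + (z_c − 1728 − 27520)×3340
The z_c×3340 term appears on both sides and cancels. Collect the known terms of each column as K = Σ(ρt)_known − 3340 × (depth of known layers): K_1 = 80838000 − 3340×28895 = −15671300; K_2 = 78547200 − 3340×(1728 + 27520) = −19141120.
Balance: K_1 − x×(3340 − 2200) = K_2, so x = (K_1 − K_2)/(3340 − 2200) = 3469820/1140 = 3040 m.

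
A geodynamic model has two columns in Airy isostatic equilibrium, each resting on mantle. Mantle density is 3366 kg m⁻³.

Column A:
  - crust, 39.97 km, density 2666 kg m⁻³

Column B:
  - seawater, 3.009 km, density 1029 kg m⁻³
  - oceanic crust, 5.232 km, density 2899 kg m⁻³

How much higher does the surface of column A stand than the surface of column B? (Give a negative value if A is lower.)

5.5 km

For any compensation level in the mantle, the mantle terms cancel and isostasy reduces to e = (Σt_A − Σt_B) − (Σ(ρt)_A − Σ(ρt)_B) / ρ_m.
Σt_A = 39.97 km; Σt_B = 8.241 km; Σ(ρt)_A = 106560.02; Σ(ρt)_B = 18263.829 (in km·kg m⁻³).
e = (39.97 − 8.241) − (106560.02 − 18263.829) / 3366 = 5.5 km.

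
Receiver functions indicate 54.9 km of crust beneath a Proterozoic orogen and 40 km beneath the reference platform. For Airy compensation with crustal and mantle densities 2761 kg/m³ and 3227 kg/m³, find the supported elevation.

2.15 km

Excess crust Δ = 54.9 km − 40 km = 14.9 km, split between elevation h and root r with h + r = Δ.
Airy balance ρ_c h = (ρ_m − ρ_c) r gives r = h ρ_c/(ρ_m − ρ_c), so h (1 + ρ_c/(ρ_m − ρ_c)) = Δ, i.e. h = Δ (ρ_m − ρ_c)/ρ_m.
h = 14.9 km × 466/3227 = 2.15 km.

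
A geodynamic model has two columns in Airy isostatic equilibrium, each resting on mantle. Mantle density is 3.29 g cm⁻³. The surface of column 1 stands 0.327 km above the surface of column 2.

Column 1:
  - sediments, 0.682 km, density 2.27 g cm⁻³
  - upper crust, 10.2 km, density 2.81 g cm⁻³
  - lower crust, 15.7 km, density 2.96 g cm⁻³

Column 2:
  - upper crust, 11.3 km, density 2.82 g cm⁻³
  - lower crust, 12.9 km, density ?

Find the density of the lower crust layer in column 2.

2.95 g cm⁻³

Take the compensation level at the base of the deeper column (depth z_c below the surface of column 1) and equate Σ ρ_i t_i down to z_c; mantle fills any gap and the z_c terms cancel.
Column 1: 0.682×2.27 + 10.2×2.81 + 15.7×2.96 + (z_c − 26.582)×3.29
Column 2: 0.327×0 + 11.3×2.82 + 12.9×ρ + (z_c − 0.327 − 24.2)×3.29
The z_c×3.29 term appears on both sides and cancels. Collect the known terms of each column as K = Σ(ρt)_known − 3.29 × (depth of known layers): K_1 = 76.68214 − 3.29×26.582 = −10.77264; K_2 = 31.866 − 3.29×(0.327 + 24.2) = −48.82783.
Balance: K_1 = K_2 + 12.9×ρ, so ρ = (K_1 − K_2)/12.9 = 38.0552/12.9 = 2.95 g cm⁻³.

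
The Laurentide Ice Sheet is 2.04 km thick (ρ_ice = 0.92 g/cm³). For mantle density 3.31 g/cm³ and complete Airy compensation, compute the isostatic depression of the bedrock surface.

In Airy isostatic equilibrium: the ice load ρ_ice t is balanced by mantle displaced below, ρ_m s.
s = t ρ_ice / ρ_m = 2.04 km × 0.92/3.31 = 0.567 km.

0.567 km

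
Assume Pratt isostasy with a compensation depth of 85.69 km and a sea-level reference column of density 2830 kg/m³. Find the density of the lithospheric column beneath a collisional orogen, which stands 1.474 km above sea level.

2780 kg/m³

Pratt balance: ρ_ref D = ρ (D + h).
ρ = ρ_ref D/(D + h) = 2830 × 85.69 km/(85.69 km + 1.474 km) = 2780 kg/m³.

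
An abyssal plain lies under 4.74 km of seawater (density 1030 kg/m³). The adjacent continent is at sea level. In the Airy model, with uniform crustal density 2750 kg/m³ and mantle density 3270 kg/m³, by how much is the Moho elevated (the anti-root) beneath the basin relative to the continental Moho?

Isostatic balance requires: replacing crust with seawater at the top is compensated by replacing crust with mantle at the base: d (ρ_c − ρ_w) = a (ρ_m − ρ_c).
a = d (ρ_c − ρ_w)/(ρ_m − ρ_c) = 4.74 km × 1720/520 = 15.7 km.

15.7 km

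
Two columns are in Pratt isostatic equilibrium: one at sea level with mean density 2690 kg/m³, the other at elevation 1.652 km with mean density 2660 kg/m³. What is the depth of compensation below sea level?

ρ_ref D = ρ (D + h) → D (ρ_ref − ρ) = ρ h.
D = ρ h/(ρ_ref − ρ) = 2660 × 1.652 km/(2690 − 2660) = 146 km.

146 km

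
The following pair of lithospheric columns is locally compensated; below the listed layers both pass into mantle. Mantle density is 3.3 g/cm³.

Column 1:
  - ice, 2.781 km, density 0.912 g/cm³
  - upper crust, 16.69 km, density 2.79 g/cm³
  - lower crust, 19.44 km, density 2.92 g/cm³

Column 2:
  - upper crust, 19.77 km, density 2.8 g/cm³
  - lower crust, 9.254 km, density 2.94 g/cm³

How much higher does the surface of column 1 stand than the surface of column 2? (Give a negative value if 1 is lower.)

For any compensation level in the mantle, the mantle terms cancel and isostasy reduces to e = (Σt_1 − Σt_2) − (Σ(ρt)_1 − Σ(ρt)_2) / ρ_m.
Σt_1 = 38.911 km; Σt_2 = 29.024 km; Σ(ρt)_1 = 105.866172; Σ(ρt)_2 = 82.56276 (in km·g/cm³).
e = (38.911 − 29.024) − (105.866172 − 82.56276) / 3.3 = 2.83 km.

2.83 km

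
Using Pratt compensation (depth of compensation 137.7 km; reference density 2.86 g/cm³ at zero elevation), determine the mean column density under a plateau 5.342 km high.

2.75 g/cm³

Pratt balance: ρ_ref D = ρ (D + h).
ρ = ρ_ref D/(D + h) = 2.86 × 137.7 km/(137.7 km + 5.342 km) = 2.75 g/cm³.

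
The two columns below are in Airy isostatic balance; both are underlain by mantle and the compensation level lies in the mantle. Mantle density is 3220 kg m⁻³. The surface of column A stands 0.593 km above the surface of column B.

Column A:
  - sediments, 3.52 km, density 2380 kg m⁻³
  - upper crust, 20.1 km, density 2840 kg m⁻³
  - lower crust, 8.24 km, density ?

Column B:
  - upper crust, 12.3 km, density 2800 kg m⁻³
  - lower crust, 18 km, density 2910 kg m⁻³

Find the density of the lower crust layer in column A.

Take the compensation level at the base of the deeper column (depth z_c below the surface of column A) and equate Σ ρ_i t_i down to z_c; mantle fills any gap and the z_c terms cancel.
Column A: 3.52×2380 + 20.1×2840 + 8.24×ρ + (z_c − 31.86)×3220
Column B: 0.593×0 + 12.3×2800 + 18×2910 + (z_c − 0.593 − 30.3)×3220
The z_c×3220 term appears on both sides and cancels. Collect the known terms of each column as K = Σ(ρt)_known − 3220 × (depth of known layers): K_A = 65461.6 − 3220×31.86 = −37127.6; K_B = 86820 − 3220×(0.593 + 30.3) = −12655.46.
Balance: K_A + 8.24×ρ = K_B, so ρ = (K_B − K_A)/8.24 = 24472.1/8.24 = 2970 kg m⁻³.

2970 kg m⁻³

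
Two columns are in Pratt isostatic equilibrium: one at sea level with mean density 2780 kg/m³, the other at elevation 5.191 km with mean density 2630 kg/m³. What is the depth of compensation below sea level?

ρ_ref D = ρ (D + h) → D (ρ_ref − ρ) = ρ h.
D = ρ h/(ρ_ref − ρ) = 2630 × 5.191 km/(2780 − 2630) = 91 km.

91 km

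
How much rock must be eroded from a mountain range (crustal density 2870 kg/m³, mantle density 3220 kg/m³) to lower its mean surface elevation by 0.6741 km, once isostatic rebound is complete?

Net drop Δ = e − u = e − e ρ_c/ρ_m = e (ρ_m − ρ_c)/ρ_m.
e = Δ ρ_m/(ρ_m − ρ_c) = 0.6741 km × 3220/350 = 6.2 km.

6.2 km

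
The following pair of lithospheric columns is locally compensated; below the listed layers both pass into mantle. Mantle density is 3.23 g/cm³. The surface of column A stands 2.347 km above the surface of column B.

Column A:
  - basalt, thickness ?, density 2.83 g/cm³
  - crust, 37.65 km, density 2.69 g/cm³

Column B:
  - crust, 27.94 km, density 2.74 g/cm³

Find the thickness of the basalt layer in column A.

2.35 km

Take the compensation level at the base of the deeper column (depth z_c below the surface of column A) and equate Σ ρ_i t_i down to z_c; mantle fills any gap and the z_c terms cancel.
Column A: x×2.83 + 37.65×2.69 + (z_c − 37.65 − x)×3.23
Column B: 2.347×0 + 27.94×2.74 + (z_c − 2.347 − 27.94)×3.23
The z_c×3.23 term appears on both sides and cancels. Collect the known terms of each column as K = Σ(ρt)_known − 3.23 × (depth of known layers): K_A = 101.2785 − 3.23×37.65 = −20.331; K_B = 76.5556 − 3.23×(2.347 + 27.94) = −21.27141.
Balance: K_A − x×(3.23 − 2.83) = K_B, so x = (K_A − K_B)/(3.23 − 2.83) = 0.94041/0.4 = 2.35 km.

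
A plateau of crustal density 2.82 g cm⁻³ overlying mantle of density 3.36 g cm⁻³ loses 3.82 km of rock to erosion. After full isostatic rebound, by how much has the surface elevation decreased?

Rebound u = e ρ_c/ρ_m = 3.82 km × 2.82/3.36 = 3.206 km.
Net surface drop = e − u = 3.82 km − 3.206 km = e (ρ_m − ρ_c)/ρ_m = 0.614 km.

0.614 km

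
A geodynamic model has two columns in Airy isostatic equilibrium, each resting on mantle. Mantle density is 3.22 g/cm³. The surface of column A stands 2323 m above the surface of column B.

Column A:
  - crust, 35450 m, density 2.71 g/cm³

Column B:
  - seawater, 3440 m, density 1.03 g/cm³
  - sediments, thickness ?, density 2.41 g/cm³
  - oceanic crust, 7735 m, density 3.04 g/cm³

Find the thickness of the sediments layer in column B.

2070 m

Take the compensation level at the base of the deeper column (depth z_c below the surface of column A) and equate Σ ρ_i t_i down to z_c; mantle fills any gap and the z_c terms cancel.
Column A: 35450×2.71 + (z_c − 35450)×3.22
Column B: 2323×0 + 3440×1.03 + x×2.41 + 7735×3.04 + (z_c − 2323 − 11175 − x)×3.22
The z_c×3.22 term appears on both sides and cancels. Collect the known terms of each column as K = Σ(ρt)_known − 3.22 × (depth of known layers): K_A = 96069.5 − 3.22×35450 = −18079.5; K_B = 27057.6 − 3.22×(2323 + 11175) = −16405.96.
Balance: K_A = K_B − x×(3.22 − 2.41), so x = (K_B − K_A)/(3.22 − 2.41) = 1673.54/0.81 = 2070 m.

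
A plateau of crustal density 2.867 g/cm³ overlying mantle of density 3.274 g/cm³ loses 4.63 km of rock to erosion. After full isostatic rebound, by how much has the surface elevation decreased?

Rebound u = e ρ_c/ρ_m = 4.63 km × 2.867/3.274 = 4.054 km.
Net surface drop = e − u = 4.63 km − 4.054 km = e (ρ_m − ρ_c)/ρ_m = 0.576 km.

0.576 km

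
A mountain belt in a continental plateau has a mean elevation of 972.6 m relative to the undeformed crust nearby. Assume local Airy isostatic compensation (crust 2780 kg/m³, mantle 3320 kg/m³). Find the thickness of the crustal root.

5010 m

In Airy isostatic equilibrium: the weight of the topography is balanced by the buoyancy of the root, ρ_c h = (ρ_m − ρ_c) r.
r = h · ρ_c / (ρ_m − ρ_c) = 972.6 m × 2780 / (3320 − 2780) = 5010 m.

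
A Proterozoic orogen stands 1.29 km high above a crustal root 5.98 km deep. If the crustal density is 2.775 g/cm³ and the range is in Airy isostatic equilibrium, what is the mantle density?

Airy balance: ρ_c h = (ρ_m − ρ_c) r → ρ_m = ρ_c (1 + h/r).
ρ_m = 2.775 × (1 + 1.29 km/5.98 km) = 3.37 g/cm³.

3.37 g/cm³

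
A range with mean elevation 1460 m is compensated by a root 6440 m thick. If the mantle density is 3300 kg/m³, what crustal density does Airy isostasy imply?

ρ_c h = (ρ_m − ρ_c) r → ρ_c (h + r) = ρ_m r → ρ_c = ρ_m r / (h + r).
ρ_c = 3300 × 6440 m / (1460 m + 6440 m) = 2690 kg/m³.

2690 kg/m³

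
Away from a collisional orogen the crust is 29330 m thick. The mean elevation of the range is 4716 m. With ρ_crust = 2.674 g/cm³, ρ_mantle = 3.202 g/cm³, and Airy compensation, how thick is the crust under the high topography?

57900 m

Root depth r = h ρ_c / (ρ_m − ρ_c) = 4716 m × 2.674 / 0.528 = 23880 m.
Total thickness = T + h + r = 29330 m + 4716 m + 23880 m = 57900 m.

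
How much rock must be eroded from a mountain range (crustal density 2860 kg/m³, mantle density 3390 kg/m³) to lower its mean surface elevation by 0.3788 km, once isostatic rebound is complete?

2.42 km

Net drop Δ = e − u = e − e ρ_c/ρ_m = e (ρ_m − ρ_c)/ρ_m.
e = Δ ρ_m/(ρ_m − ρ_c) = 0.3788 km × 3390/530 = 2.42 km.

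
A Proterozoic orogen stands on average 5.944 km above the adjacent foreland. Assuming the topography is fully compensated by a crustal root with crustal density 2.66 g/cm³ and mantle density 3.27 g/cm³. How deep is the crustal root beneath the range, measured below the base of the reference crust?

25.9 km

For local isostatic compensation: the weight of the topography is balanced by the buoyancy of the root, ρ_c h = (ρ_m − ρ_c) r.
r = h · ρ_c / (ρ_m − ρ_c) = 5.944 km × 2.66 / (3.27 − 2.66) = 25.9 km.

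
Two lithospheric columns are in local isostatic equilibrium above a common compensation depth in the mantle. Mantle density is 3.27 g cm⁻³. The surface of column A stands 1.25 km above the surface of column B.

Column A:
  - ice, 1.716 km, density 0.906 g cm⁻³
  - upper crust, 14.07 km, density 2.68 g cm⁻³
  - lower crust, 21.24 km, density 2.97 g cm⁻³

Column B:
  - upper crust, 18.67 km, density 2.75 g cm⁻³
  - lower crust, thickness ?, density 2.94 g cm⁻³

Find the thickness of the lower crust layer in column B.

15 km

Take the compensation level at the base of the deeper column (depth z_c below the surface of column A) and equate Σ ρ_i t_i down to z_c; mantle fills any gap and the z_c terms cancel.
Column A: 1.716×0.906 + 14.07×2.68 + 21.24×2.97 + (z_c − 37.026)×3.27
Column B: 1.25×0 + 18.67×2.75 + x×2.94 + (z_c − 1.25 − 18.67 − x)×3.27
The z_c×3.27 term appears on both sides and cancels. Collect the known terms of each column as K = Σ(ρt)_known − 3.27 × (depth of known layers): K_A = 102.345096 − 3.27×37.026 = −18.729924; K_B = 51.3425 − 3.27×(1.25 + 18.67) = −13.7959.
Balance: K_A = K_B − x×(3.27 − 2.94), so x = (K_B − K_A)/(3.27 − 2.94) = 4.93402/0.33 = 15 km.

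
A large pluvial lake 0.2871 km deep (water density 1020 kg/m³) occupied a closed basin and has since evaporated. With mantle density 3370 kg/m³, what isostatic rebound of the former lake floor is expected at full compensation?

0.0869 km

u = d ρ_w/ρ_m = 0.2871 km × 1020/3370 = 0.0869 km.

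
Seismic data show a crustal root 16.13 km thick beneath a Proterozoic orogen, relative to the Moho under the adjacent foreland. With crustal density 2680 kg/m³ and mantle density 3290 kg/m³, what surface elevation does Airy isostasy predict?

3.67 km

Balancing pressure at the compensation depth: ρ_c h = (ρ_m − ρ_c) r.
h = r (ρ_m − ρ_c) / ρ_c = 16.13 km × (3290 − 2680) / 2680 = 3.67 km.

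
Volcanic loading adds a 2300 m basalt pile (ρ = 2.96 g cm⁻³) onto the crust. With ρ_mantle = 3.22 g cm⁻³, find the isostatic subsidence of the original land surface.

Subaerial loading: s = t ρ_load / ρ_m.
s = 2300 m × 2.96/3.22 = 2110 m.

2110 m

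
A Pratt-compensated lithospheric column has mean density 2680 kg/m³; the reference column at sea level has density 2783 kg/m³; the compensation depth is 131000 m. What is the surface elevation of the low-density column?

5030 m

ρ_ref D = ρ (D + h) → h = D (ρ_ref − ρ)/ρ.
h = 131000 m × (2783 − 2680)/2680 = 5030 m.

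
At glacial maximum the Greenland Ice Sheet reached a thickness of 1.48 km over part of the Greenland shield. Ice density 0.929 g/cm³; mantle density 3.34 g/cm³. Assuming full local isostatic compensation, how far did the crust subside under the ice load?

0.412 km

Isostatic balance requires: the ice load ρ_ice t is balanced by mantle displaced below, ρ_m s.
s = t ρ_ice / ρ_m = 1.48 km × 0.929/3.34 = 0.412 km.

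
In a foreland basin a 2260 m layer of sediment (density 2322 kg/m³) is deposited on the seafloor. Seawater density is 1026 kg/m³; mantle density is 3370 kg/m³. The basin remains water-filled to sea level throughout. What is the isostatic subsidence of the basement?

Submarine loading: the sediment displaces seawater, and the subsidence is in turn flooded, so s (ρ_m − ρ_w) = t (ρ_sed − ρ_w).
s = 2260 m × (2322 − 1026) / (3370 − 1026) = 1250 m.

1250 m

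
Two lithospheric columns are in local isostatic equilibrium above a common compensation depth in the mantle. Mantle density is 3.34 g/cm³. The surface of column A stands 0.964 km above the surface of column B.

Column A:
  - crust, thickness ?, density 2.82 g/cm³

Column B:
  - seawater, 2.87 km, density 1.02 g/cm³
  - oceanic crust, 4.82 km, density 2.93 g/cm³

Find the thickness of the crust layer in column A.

22.8 km

Take the compensation level at the base of the deeper column (depth z_c below the surface of column A) and equate Σ ρ_i t_i down to z_c; mantle fills any gap and the z_c terms cancel.
Column A: x×2.82 + (z_c − 0 − x)×3.34
Column B: 0.964×0 + 2.87×1.02 + 4.82×2.93 + (z_c − 0.964 − 7.69)×3.34
The z_c×3.34 term appears on both sides and cancels. Collect the known terms of each column as K = Σ(ρt)_known − 3.34 × (depth of known layers): K_A = 0 − 3.34×0 = 0; K_B = 17.05 − 3.34×(0.964 + 7.69) = −11.85436.
Balance: K_A − x×(3.34 − 2.82) = K_B, so x = (K_A − K_B)/(3.34 − 2.82) = 11.8544/0.52 = 22.8 km.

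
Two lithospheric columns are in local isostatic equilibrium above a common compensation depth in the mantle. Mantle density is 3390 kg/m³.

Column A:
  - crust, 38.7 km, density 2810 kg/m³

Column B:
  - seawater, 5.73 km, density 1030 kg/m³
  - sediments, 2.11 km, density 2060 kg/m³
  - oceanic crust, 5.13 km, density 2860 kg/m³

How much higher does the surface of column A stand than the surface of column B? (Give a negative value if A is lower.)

For any compensation level in the mantle, the mantle terms cancel and isostasy reduces to e = (Σt_A − Σt_B) − (Σ(ρt)_A − Σ(ρt)_B) / ρ_m.
Σt_A = 38.7 km; Σt_B = 12.97 km; Σ(ρt)_A = 108747; Σ(ρt)_B = 24920.3 (in km·kg/m³).
e = (38.7 − 12.97) − (108747 − 24920.3) / 3390 = 1 km.

1 km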